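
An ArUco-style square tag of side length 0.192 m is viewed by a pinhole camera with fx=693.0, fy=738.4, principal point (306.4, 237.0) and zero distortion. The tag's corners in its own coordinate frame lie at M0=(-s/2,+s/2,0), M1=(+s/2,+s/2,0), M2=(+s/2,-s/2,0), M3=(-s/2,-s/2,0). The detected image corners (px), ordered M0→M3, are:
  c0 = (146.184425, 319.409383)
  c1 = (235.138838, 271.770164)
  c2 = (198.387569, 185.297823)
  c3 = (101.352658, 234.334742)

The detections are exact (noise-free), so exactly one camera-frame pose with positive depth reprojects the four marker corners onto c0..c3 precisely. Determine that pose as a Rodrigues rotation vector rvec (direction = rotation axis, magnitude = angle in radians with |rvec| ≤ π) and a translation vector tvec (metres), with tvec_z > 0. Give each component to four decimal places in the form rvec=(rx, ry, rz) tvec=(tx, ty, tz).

rvec=(0.4967, -0.2992, -0.4040) tvec=(-0.2547, 0.0302, 1.3097)

Intrinsics K: fx=693.0, fy=738.4, cx=306.4, cy=237.0
Marker side s = 0.192 m; corners in marker frame (Z=0):
  M0 = (-0.0960, +0.0960, 0)
  M1 = (+0.0960, +0.0960, 0)
  M2 = (+0.0960, -0.0960, 0)
  M3 = (-0.0960, -0.0960, 0)
Detected image corners:
  c0 = (146.184425, 319.409383) px
  c1 = (235.138838, 271.770164) px
  c2 = (198.387569, 185.297823) px
  c3 = (101.352658, 234.334742) px
Planar DLT: solve 8×8 A·h = b for H (H[2,2]=1):
  H  [+506.78563 +279.04573 +171.64385]
  H  [-217.14374 +546.02426 +254.00329]
  H  [+0.13644 +0.39271 +1.00000]
B = K⁻¹H; ‖b₁‖=0.763522, ‖b₂‖=0.763522; λ = 2/(‖b₁‖+‖b₂‖) = 1.309720, sign → tz>0 ⇒ λ=+1.309720
r₁ = λ·B[:,0] = (+0.87878,-0.44251,+0.17870); r₂ = λ·B[:,1] = (+0.29997,+0.80341,+0.51434)
r₃ = r₁×r₂ = (-0.37118,-0.39839,+0.83876); SVD([r₁ r₂ r₃]) → R = UVᵀ:
  R  [+0.87878 +0.29997 -0.37118]
  R  [-0.44251 +0.80341 -0.39839]
  R  [+0.17870 +0.51434 +0.83876]
t = (-0.25468, +0.03016, +1.30972) m
tr R = 2.520948; θ = arccos((tr R − 1)/2) = 0.706754 rad = 40.494°
axis k = ((R−Rᵀ)₃₂, (R−Rᵀ)₁₃, (R−Rᵀ)₂₁) / (2 sinθ) = (+0.702784, -0.423395, -0.571692)
rvec = θ·k = (+0.496695, -0.299236, -0.404046)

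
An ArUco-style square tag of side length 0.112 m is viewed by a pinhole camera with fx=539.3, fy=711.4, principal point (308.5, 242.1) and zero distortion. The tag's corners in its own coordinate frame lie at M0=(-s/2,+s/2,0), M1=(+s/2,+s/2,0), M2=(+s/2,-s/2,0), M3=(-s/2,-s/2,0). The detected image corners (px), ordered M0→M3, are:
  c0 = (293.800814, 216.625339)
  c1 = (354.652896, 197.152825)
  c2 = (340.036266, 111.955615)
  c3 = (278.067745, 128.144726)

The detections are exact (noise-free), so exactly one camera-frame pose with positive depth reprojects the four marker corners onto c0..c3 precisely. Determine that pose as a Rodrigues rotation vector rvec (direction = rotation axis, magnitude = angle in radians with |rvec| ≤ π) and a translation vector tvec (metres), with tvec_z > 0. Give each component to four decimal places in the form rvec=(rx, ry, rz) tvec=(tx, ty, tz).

Intrinsics K: fx=539.3, fy=711.4, cx=308.5, cy=242.1
Marker side s = 0.112 m; corners in marker frame (Z=0):
  M0 = (-0.0560, +0.0560, 0)
  M1 = (+0.0560, +0.0560, 0)
  M2 = (+0.0560, -0.0560, 0)
  M3 = (-0.0560, -0.0560, 0)
Detected image corners:
  c0 = (293.800814, 216.625339) px
  c1 = (354.652896, 197.152825) px
  c2 = (340.036266, 111.955615) px
  c3 = (278.067745, 128.144726) px
Planar DLT: solve 8×8 A·h = b for H (H[2,2]=1):
  H  [+660.06226 +159.16780 +317.27833]
  H  [-101.55887 +787.33267 +163.47596]
  H  [+0.35301 +0.07509 +1.00000]
B = K⁻¹H; ‖b₁‖=1.112740, ‖b₂‖=1.112740; λ = 2/(‖b₁‖+‖b₂‖) = 0.898682, sign → tz>0 ⇒ λ=+0.898682
r₁ = λ·B[:,0] = (+0.91844,-0.23626,+0.31724); r₂ = λ·B[:,1] = (+0.22663,+0.97164,+0.06748)
r₃ = r₁×r₂ = (-0.32419,+0.00992,+0.94594); SVD([r₁ r₂ r₃]) → R = UVᵀ:
  R  [+0.91844 +0.22663 -0.32419]
  R  [-0.23626 +0.97164 +0.00992]
  R  [+0.31724 +0.06748 +0.94594]
t = (+0.01463, -0.09932, +0.89868) m
tr R = 2.836023; θ = arccos((tr R − 1)/2) = 0.407760 rad = 23.363°
axis k = ((R−Rᵀ)₃₂, (R−Rᵀ)₁₃, (R−Rᵀ)₂₁) / (2 sinθ) = (+0.072580, -0.808761, -0.583642)
rvec = θ·k = (+0.029595, -0.329780, -0.237986)

rvec=(0.0296, -0.3298, -0.2380) tvec=(0.0146, -0.0993, 0.8987)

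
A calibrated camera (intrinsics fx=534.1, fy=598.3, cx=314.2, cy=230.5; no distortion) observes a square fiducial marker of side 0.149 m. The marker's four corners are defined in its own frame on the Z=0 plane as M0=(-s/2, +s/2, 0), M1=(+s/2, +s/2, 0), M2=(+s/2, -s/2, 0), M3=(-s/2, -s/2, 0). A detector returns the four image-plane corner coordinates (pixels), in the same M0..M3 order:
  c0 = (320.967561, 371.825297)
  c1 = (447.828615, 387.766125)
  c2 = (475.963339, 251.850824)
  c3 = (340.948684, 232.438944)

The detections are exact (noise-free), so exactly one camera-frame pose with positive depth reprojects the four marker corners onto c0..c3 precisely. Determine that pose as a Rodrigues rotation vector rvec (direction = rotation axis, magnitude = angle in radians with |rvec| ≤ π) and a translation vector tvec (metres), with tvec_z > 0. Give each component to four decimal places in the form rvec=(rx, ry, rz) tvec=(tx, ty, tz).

Intrinsics K: fx=534.1, fy=598.3, cx=314.2, cy=230.5
Marker side s = 0.149 m; corners in marker frame (Z=0):
  M0 = (-0.0745, +0.0745, 0)
  M1 = (+0.0745, +0.0745, 0)
  M2 = (+0.0745, -0.0745, 0)
  M3 = (-0.0745, -0.0745, 0)
Detected image corners:
  c0 = (320.967561, 371.825297) px
  c1 = (447.828615, 387.766125) px
  c2 = (475.963339, 251.850824) px
  c3 = (340.948684, 232.438944) px
Planar DLT: solve 8×8 A·h = b for H (H[2,2]=1):
  H  [+922.64227 +12.20770 +396.58462]
  H  [+153.36293 +1060.14624 +313.29391]
  H  [+0.11291 +0.43867 +1.00000]
B = K⁻¹H; ‖b₁‖=1.678433, ‖b₂‖=1.678433; λ = 2/(‖b₁‖+‖b₂‖) = 0.595794, sign → tz>0 ⇒ λ=+0.595794
r₁ = λ·B[:,0] = (+0.98964,+0.12680,+0.06727); r₂ = λ·B[:,1] = (-0.14013,+0.95502,+0.26136)
r₃ = r₁×r₂ = (-0.03110,-0.26808,+0.96290); SVD([r₁ r₂ r₃]) → R = UVᵀ:
  R  [+0.98964 -0.14013 -0.03110]
  R  [+0.12680 +0.95502 -0.26808]
  R  [+0.06727 +0.26136 +0.96290]
t = (+0.09190, +0.08245, +0.59579) m
tr R = 2.907556; θ = arccos((tr R − 1)/2) = 0.305230 rad = 17.488°
axis k = ((R−Rᵀ)₃₂, (R−Rᵀ)₁₃, (R−Rᵀ)₂₁) / (2 sinθ) = (+0.880883, -0.163670, +0.444137)
rvec = θ·k = (+0.268872, -0.049957, +0.135564)

rvec=(0.2689, -0.0500, 0.1356) tvec=(0.0919, 0.0824, 0.5958)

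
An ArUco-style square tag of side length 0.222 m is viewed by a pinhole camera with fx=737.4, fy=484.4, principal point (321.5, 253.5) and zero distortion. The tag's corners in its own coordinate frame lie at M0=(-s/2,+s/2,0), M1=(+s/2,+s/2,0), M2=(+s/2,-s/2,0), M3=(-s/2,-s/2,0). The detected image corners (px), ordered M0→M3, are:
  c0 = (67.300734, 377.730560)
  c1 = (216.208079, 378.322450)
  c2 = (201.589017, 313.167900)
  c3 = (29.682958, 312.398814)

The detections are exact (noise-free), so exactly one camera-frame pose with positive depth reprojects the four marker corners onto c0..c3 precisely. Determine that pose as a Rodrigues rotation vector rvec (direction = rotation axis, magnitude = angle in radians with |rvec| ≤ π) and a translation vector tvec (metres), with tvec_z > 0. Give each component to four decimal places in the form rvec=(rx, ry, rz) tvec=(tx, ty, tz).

Intrinsics K: fx=737.4, fy=484.4, cx=321.5, cy=253.5
Marker side s = 0.222 m; corners in marker frame (Z=0):
  M0 = (-0.1110, +0.1110, 0)
  M1 = (+0.1110, +0.1110, 0)
  M2 = (+0.1110, -0.1110, 0)
  M3 = (-0.1110, -0.1110, 0)
Detected image corners:
  c0 = (67.300734, 377.730560) px
  c1 = (216.208079, 378.322450) px
  c2 = (201.589017, 313.167900) px
  c3 = (29.682958, 312.398814) px
Planar DLT: solve 8×8 A·h = b for H (H[2,2]=1):
  H  [+719.55321 +200.62058 +129.67912]
  H  [+4.93887 +516.65601 +347.74049]
  H  [+0.00551 +0.64495 +1.00000]
B = K⁻¹H; ‖b₁‖=0.973440, ‖b₂‖=0.973440; λ = 2/(‖b₁‖+‖b₂‖) = 1.027285, sign → tz>0 ⇒ λ=+1.027285
r₁ = λ·B[:,0] = (+0.99996,+0.00751,+0.00566); r₂ = λ·B[:,1] = (-0.00938,+0.74896,+0.66255)
r₃ = r₁×r₂ = (+0.00074,-0.66257,+0.74900); SVD([r₁ r₂ r₃]) → R = UVᵀ:
  R  [+0.99996 -0.00938 +0.00074]
  R  [+0.00751 +0.74896 -0.66257]
  R  [+0.00566 +0.66255 +0.74900]
t = (-0.26723, +0.19986, +1.02729) m
tr R = 2.497919; θ = arccos((tr R − 1)/2) = 0.724306 rad = 41.500°
axis k = ((R−Rᵀ)₃₂, (R−Rᵀ)₁₃, (R−Rᵀ)₂₁) / (2 sinθ) = (+0.999912, -0.003710, +0.012744)
rvec = θ·k = (+0.724242, -0.002687, +0.009231)

rvec=(0.7242, -0.0027, 0.0092) tvec=(-0.2672, 0.1999, 1.0273)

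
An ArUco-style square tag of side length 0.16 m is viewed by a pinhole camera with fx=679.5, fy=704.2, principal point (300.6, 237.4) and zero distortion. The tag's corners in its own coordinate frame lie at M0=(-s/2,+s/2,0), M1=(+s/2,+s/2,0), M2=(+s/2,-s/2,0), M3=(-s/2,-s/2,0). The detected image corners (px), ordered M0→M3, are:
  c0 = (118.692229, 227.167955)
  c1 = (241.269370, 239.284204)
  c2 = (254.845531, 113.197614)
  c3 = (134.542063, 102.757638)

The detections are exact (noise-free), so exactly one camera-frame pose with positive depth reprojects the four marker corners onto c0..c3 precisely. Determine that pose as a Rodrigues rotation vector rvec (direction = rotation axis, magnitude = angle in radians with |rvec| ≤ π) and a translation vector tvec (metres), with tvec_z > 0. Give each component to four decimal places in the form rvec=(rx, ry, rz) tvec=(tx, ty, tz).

rvec=(-0.1140, 0.0583, 0.0978) tvec=(-0.1471, -0.0843, 0.8800)

Intrinsics K: fx=679.5, fy=704.2, cx=300.6, cy=237.4
Marker side s = 0.16 m; corners in marker frame (Z=0):
  M0 = (-0.0800, +0.0800, 0)
  M1 = (+0.0800, +0.0800, 0)
  M2 = (+0.0800, -0.0800, 0)
  M3 = (-0.0800, -0.0800, 0)
Detected image corners:
  c0 = (118.692229, 227.167955) px
  c1 = (241.269370, 239.284204) px
  c2 = (254.845531, 113.197614) px
  c3 = (134.542063, 102.757638) px
Planar DLT: solve 8×8 A·h = b for H (H[2,2]=1):
  H  [+745.38188 -115.56026 +187.06001]
  H  [+58.09730 +761.31456 +169.93909]
  H  [-0.07232 -0.12578 +1.00000]
B = K⁻¹H; ‖b₁‖=1.136302, ‖b₂‖=1.136302; λ = 2/(‖b₁‖+‖b₂‖) = 0.880047, sign → tz>0 ⇒ λ=+0.880047
r₁ = λ·B[:,0] = (+0.99353,+0.09406,-0.06365); r₂ = λ·B[:,1] = (-0.10070,+0.98874,-0.11069)
r₃ = r₁×r₂ = (+0.05252,+0.11638,+0.99181); SVD([r₁ r₂ r₃]) → R = UVᵀ:
  R  [+0.99353 -0.10070 +0.05252]
  R  [+0.09406 +0.98874 +0.11638]
  R  [-0.06365 -0.11069 +0.99181]
t = (-0.14705, -0.08431, +0.88005) m
tr R = 2.974085; θ = arccos((tr R − 1)/2) = 0.161156 rad = 9.234°
axis k = ((R−Rᵀ)₃₂, (R−Rᵀ)₁₃, (R−Rᵀ)₂₁) / (2 sinθ) = (-0.707577, +0.361975, +0.606885)
rvec = θ·k = (-0.114030, +0.058334, +0.097803)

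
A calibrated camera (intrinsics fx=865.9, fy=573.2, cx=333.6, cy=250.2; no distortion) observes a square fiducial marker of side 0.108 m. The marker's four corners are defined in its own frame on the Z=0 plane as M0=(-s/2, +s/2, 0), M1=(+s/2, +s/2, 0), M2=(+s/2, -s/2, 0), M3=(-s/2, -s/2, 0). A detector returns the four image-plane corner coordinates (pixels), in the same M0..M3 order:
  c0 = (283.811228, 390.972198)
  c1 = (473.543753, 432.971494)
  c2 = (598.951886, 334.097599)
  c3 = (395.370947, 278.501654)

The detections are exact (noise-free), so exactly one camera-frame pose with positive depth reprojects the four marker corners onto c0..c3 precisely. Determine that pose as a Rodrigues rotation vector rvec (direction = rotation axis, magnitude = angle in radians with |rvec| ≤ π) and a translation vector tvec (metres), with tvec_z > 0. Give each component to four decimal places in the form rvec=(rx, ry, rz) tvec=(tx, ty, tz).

Intrinsics K: fx=865.9, fy=573.2, cx=333.6, cy=250.2
Marker side s = 0.108 m; corners in marker frame (Z=0):
  M0 = (-0.0540, +0.0540, 0)
  M1 = (+0.0540, +0.0540, 0)
  M2 = (+0.0540, -0.0540, 0)
  M3 = (-0.0540, -0.0540, 0)
Detected image corners:
  c0 = (283.811228, 390.972198) px
  c1 = (473.543753, 432.971494) px
  c2 = (598.951886, 334.097599) px
  c3 = (395.370947, 278.501654) px
Planar DLT: solve 8×8 A·h = b for H (H[2,2]=1):
  H  [+2122.19474 -630.18281 +438.18934]
  H  [+698.32378 +1360.95133 +363.11101]
  H  [+0.69650 +1.07166 +1.00000]
B = K⁻¹H; ‖b₁‖=2.466656, ‖b₂‖=2.466656; λ = 2/(‖b₁‖+‖b₂‖) = 0.405407, sign → tz>0 ⇒ λ=+0.405407
r₁ = λ·B[:,0] = (+0.88481,+0.37065,+0.28236); r₂ = λ·B[:,1] = (-0.46243,+0.77292,+0.43446)
r₃ = r₁×r₂ = (-0.05721,-0.51499,+0.85529); SVD([r₁ r₂ r₃]) → R = UVᵀ:
  R  [+0.88481 -0.46243 -0.05721]
  R  [+0.37065 +0.77292 -0.51499]
  R  [+0.28236 +0.43446 +0.85529]
t = (+0.04897, +0.07986, +0.40541) m
tr R = 2.513015; θ = arccos((tr R − 1)/2) = 0.712840 rad = 40.843°
axis k = ((R−Rᵀ)₃₂, (R−Rᵀ)₁₃, (R−Rᵀ)₂₁) / (2 sinθ) = (+0.725894, -0.259621, +0.636926)
rvec = θ·k = (+0.517446, -0.185068, +0.454026)

rvec=(0.5174, -0.1851, 0.4540) tvec=(0.0490, 0.0799, 0.4054)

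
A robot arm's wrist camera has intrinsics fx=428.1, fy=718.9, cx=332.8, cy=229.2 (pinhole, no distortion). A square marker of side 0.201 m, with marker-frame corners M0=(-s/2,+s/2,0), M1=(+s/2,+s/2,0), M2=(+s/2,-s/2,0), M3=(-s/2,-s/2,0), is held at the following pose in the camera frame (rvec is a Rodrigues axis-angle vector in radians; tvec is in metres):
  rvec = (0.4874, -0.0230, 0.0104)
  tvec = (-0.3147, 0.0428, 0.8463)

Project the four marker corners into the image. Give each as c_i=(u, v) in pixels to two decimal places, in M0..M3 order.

Intrinsics K: fx=428.1, fy=718.9, cx=332.8, cy=229.2
Marker side s = 0.201 m; corners in marker frame (Z=0):
  M0 = (-0.1005, +0.1005, 0)
  M1 = (+0.1005, +0.1005, 0)
  M2 = (+0.1005, -0.1005, 0)
  M3 = (-0.1005, -0.1005, 0)
rvec = (0.4874, -0.0230, 0.0104), |rvec| = θ = 0.48805 rad = 27.963°
Rodrigues: sinθ=0.46891, 1−cosθ=0.11675; R = I + sinθ·[k]× + (1−cosθ)·[k]×²:
    [+0.99969 -0.01549 -0.01961]
    [+0.00450 +0.88351 -0.46840]
    [+0.02458 +0.46816 +0.88330]
t = (-0.3147, 0.0428, 0.8463) m
M0: Pc = R·M0+t = (-0.41673, +0.13114, +0.89088); u = 428.1·(-0.41673)/0.89088 + 332.8 = 132.5485, v = 718.9·(+0.13114)/0.89088 + 229.2 = 335.0245
M1: Pc = R·M1+t = (-0.21579, +0.13204, +0.89582); u = 428.1·(-0.21579)/0.89582 + 332.8 = 229.6781, v = 718.9·(+0.13204)/0.89582 + 229.2 = 335.1662
M2: Pc = R·M2+t = (-0.21267, -0.04554, +0.80172); u = 428.1·(-0.21267)/0.80172 + 332.8 = 219.2365, v = 718.9·(-0.04554)/0.80172 + 229.2 = 188.3640
M3: Pc = R·M3+t = (-0.41361, -0.04644, +0.79678); u = 428.1·(-0.41361)/0.79678 + 332.8 = 110.5711, v = 718.9·(-0.04644)/0.79678 + 229.2 = 187.2952

c0=(132.55, 335.02) c1=(229.68, 335.17) c2=(219.24, 188.36) c3=(110.57, 187.30)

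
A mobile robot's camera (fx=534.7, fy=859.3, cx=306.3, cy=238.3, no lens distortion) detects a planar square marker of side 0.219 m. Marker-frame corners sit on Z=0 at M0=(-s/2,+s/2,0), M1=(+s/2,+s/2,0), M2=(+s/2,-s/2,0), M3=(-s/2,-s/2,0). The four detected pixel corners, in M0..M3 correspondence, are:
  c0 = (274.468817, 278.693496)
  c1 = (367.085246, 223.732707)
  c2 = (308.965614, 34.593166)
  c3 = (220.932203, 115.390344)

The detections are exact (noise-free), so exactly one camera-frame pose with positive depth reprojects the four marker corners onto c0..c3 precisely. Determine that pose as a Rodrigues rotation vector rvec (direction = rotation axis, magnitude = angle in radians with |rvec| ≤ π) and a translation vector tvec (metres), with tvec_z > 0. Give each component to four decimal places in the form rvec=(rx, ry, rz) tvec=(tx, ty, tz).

rvec=(0.2838, 0.5885, -0.4125) tvec=(-0.0287, -0.0797, 0.9584)

Intrinsics K: fx=534.7, fy=859.3, cx=306.3, cy=238.3
Marker side s = 0.219 m; corners in marker frame (Z=0):
  M0 = (-0.1095, +0.1095, 0)
  M1 = (+0.1095, +0.1095, 0)
  M2 = (+0.1095, -0.1095, 0)
  M3 = (-0.1095, -0.1095, 0)
Detected image corners:
  c0 = (274.468817, 278.693496) px
  c1 = (367.085246, 223.732707) px
  c2 = (308.965614, 34.593166) px
  c3 = (220.932203, 115.390344) px
Planar DLT: solve 8×8 A·h = b for H (H[2,2]=1):
  H  [+233.14102 +297.29559 +290.28200]
  H  [-408.95087 +824.69485 +166.79893]
  H  [-0.61281 +0.14708 +1.00000]
B = K⁻¹H; ‖b₁‖=1.043375, ‖b₂‖=1.043375; λ = 2/(‖b₁‖+‖b₂‖) = 0.958428, sign → tz>0 ⇒ λ=+0.958428
r₁ = λ·B[:,0] = (+0.75435,-0.29325,-0.58734); r₂ = λ·B[:,1] = (+0.45214,+0.88074,+0.14097)
r₃ = r₁×r₂ = (+0.47595,-0.37190,+0.79697); SVD([r₁ r₂ r₃]) → R = UVᵀ:
  R  [+0.75435 +0.45214 +0.47595]
  R  [-0.29325 +0.88074 -0.37190]
  R  [-0.58734 +0.14097 +0.79697]
t = (-0.02871, -0.07975, +0.95843) m
tr R = 2.432058; θ = arccos((tr R − 1)/2) = 0.772699 rad = 44.272°
axis k = ((R−Rᵀ)₃₂, (R−Rᵀ)₁₃, (R−Rᵀ)₂₁) / (2 sinθ) = (+0.367343, +0.761591, -0.533890)
rvec = θ·k = (+0.283846, +0.588481, -0.412536)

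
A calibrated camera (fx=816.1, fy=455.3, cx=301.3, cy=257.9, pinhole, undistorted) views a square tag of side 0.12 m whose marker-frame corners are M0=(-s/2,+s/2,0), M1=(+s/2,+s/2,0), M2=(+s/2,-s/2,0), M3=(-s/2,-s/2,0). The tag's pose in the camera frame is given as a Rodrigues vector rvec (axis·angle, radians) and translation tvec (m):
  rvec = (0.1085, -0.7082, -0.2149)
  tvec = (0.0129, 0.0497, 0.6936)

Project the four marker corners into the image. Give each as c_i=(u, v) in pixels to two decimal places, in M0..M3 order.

Intrinsics K: fx=816.1, fy=455.3, cx=301.3, cy=257.9
Marker side s = 0.12 m; corners in marker frame (Z=0):
  M0 = (-0.0600, +0.0600, 0)
  M1 = (+0.0600, +0.0600, 0)
  M2 = (+0.0600, -0.0600, 0)
  M3 = (-0.0600, -0.0600, 0)
rvec = (0.1085, -0.7082, -0.2149), |rvec| = θ = 0.74800 rad = 42.857°
Rodrigues: sinθ=0.68017, 1−cosθ=0.26695; R = I + sinθ·[k]× + (1−cosθ)·[k]×²:
    [+0.73867 +0.15875 -0.65511]
    [-0.23208 +0.97235 -0.02605]
    [+0.63286 +0.17128 +0.75509]
t = (0.0129, 0.0497, 0.6936) m
M0: Pc = R·M0+t = (-0.02189, +0.12197, +0.66591); u = 816.1·(-0.02189)/0.66591 + 301.3 = 274.4666, v = 455.3·(+0.12197)/0.66591 + 257.9 = 341.2916
M1: Pc = R·M1+t = (+0.06675, +0.09412, +0.74185); u = 816.1·(+0.06675)/0.74185 + 301.3 = 374.7258, v = 455.3·(+0.09412)/0.74185 + 257.9 = 315.6628
M2: Pc = R·M2+t = (+0.04769, -0.02257, +0.72129); u = 816.1·(+0.04769)/0.72129 + 301.3 = 355.2639, v = 455.3·(-0.02257)/0.72129 + 257.9 = 243.6561
M3: Pc = R·M3+t = (-0.04095, +0.00528, +0.64535); u = 816.1·(-0.04095)/0.64535 + 301.3 = 249.5214, v = 455.3·(+0.00528)/0.64535 + 257.9 = 261.6276

c0=(274.47, 341.29) c1=(374.73, 315.66) c2=(355.26, 243.66) c3=(249.52, 261.63)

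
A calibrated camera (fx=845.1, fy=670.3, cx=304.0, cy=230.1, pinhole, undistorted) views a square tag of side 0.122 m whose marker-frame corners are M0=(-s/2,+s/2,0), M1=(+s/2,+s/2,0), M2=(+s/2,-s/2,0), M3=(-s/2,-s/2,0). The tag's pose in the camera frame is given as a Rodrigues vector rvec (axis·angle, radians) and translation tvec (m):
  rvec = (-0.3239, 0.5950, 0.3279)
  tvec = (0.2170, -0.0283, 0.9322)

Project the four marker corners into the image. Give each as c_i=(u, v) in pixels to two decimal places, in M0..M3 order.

c0=(432.76, 239.89) c1=(534.24, 259.74) c2=(572.25, 178.04) c3=(470.51, 164.69)

Intrinsics K: fx=845.1, fy=670.3, cx=304.0, cy=230.1
Marker side s = 0.122 m; corners in marker frame (Z=0):
  M0 = (-0.0610, +0.0610, 0)
  M1 = (+0.0610, +0.0610, 0)
  M2 = (+0.0610, -0.0610, 0)
  M3 = (-0.0610, -0.0610, 0)
rvec = (-0.3239, 0.5950, 0.3279), |rvec| = θ = 0.75263 rad = 43.123°
Rodrigues: sinθ=0.68356, 1−cosθ=0.27011; R = I + sinθ·[k]× + (1−cosθ)·[k]×²:
    [+0.77992 -0.38970 +0.48975]
    [+0.20591 +0.89871 +0.38721]
    [-0.59104 -0.20114 +0.78116]
t = (0.2170, -0.0283, 0.9322) m
M0: Pc = R·M0+t = (+0.14565, +0.01396, +0.95598); u = 845.1·(+0.14565)/0.95598 + 304.0 = 432.7588, v = 670.3·(+0.01396)/0.95598 + 230.1 = 239.8885
M1: Pc = R·M1+t = (+0.24080, +0.03908, +0.88388); u = 845.1·(+0.24080)/0.88388 + 304.0 = 534.2387, v = 670.3·(+0.03908)/0.88388 + 230.1 = 259.7381
M2: Pc = R·M2+t = (+0.28835, -0.07056, +0.90842); u = 845.1·(+0.28835)/0.90842 + 304.0 = 572.2493, v = 670.3·(-0.07056)/0.90842 + 230.1 = 178.0351
M3: Pc = R·M3+t = (+0.19320, -0.09568, +0.98052); u = 845.1·(+0.19320)/0.98052 + 304.0 = 470.5139, v = 670.3·(-0.09568)/0.98052 + 230.1 = 164.6906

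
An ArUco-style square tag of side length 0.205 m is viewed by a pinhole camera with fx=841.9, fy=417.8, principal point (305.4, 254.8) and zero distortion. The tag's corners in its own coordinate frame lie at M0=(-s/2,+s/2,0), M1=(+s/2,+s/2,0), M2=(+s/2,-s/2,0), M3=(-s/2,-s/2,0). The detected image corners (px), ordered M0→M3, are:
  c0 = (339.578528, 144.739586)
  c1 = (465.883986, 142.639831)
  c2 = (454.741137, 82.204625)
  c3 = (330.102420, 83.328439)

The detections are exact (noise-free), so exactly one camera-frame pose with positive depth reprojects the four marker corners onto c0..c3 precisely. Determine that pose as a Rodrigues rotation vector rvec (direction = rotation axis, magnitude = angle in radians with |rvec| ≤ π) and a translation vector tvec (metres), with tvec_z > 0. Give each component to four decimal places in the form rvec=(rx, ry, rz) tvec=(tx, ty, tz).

rvec=(-0.0996, -0.1001, -0.0655) tvec=(0.1486, -0.4583, 1.3503)

Intrinsics K: fx=841.9, fy=417.8, cx=305.4, cy=254.8
Marker side s = 0.205 m; corners in marker frame (Z=0):
  M0 = (-0.1025, +0.1025, 0)
  M1 = (+0.1025, +0.1025, 0)
  M2 = (+0.1025, -0.1025, 0)
  M3 = (-0.1025, -0.1025, 0)
Detected image corners:
  c0 = (339.578528, 144.739586) px
  c1 = (465.883986, 142.639831) px
  c2 = (454.741137, 82.204625) px
  c3 = (330.102420, 83.328439) px
Planar DLT: solve 8×8 A·h = b for H (H[2,2]=1):
  H  [+642.34948 +22.06816 +398.02937]
  H  [+0.79002 +289.12107 +112.99993]
  H  [+0.07626 -0.07106 +1.00000]
B = K⁻¹H; ‖b₁‖=0.740601, ‖b₂‖=0.740601; λ = 2/(‖b₁‖+‖b₂‖) = 1.350254, sign → tz>0 ⇒ λ=+1.350254
r₁ = λ·B[:,0] = (+0.99286,-0.06025,+0.10297); r₂ = λ·B[:,1] = (+0.07020,+0.99291,-0.09596)
r₃ = r₁×r₂ = (-0.09646,+0.10250,+0.99004); SVD([r₁ r₂ r₃]) → R = UVᵀ:
  R  [+0.99286 +0.07020 -0.09646]
  R  [-0.06025 +0.99291 +0.10250]
  R  [+0.10297 -0.09596 +0.99004]
t = (+0.14856, -0.45827, +1.35025) m
tr R = 2.975810; θ = arccos((tr R − 1)/2) = 0.155689 rad = 8.920°
axis k = ((R−Rᵀ)₃₂, (R−Rᵀ)₁₃, (R−Rᵀ)₂₁) / (2 sinθ) = (-0.639926, -0.643088, -0.420634)
rvec = θ·k = (-0.099630, -0.100122, -0.065488)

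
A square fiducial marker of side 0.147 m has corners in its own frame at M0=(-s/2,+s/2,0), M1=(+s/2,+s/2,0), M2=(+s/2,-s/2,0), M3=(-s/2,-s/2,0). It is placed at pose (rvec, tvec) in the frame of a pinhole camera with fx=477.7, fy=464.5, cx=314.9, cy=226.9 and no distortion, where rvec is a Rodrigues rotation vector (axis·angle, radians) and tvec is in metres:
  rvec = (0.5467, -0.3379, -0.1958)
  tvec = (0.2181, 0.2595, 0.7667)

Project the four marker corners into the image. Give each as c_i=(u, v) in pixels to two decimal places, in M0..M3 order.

Intrinsics K: fx=477.7, fy=464.5, cx=314.9, cy=226.9
Marker side s = 0.147 m; corners in marker frame (Z=0):
  M0 = (-0.0735, +0.0735, 0)
  M1 = (+0.0735, +0.0735, 0)
  M2 = (+0.0735, -0.0735, 0)
  M3 = (-0.0735, -0.0735, 0)
rvec = (0.5467, -0.3379, -0.1958), |rvec| = θ = 0.67186 rad = 38.495°
Rodrigues: sinθ=0.62244, 1−cosθ=0.21733; R = I + sinθ·[k]× + (1−cosθ)·[k]×²:
    [+0.92657 +0.09246 -0.36459]
    [-0.27034 +0.83764 -0.47463]
    [+0.26151 +0.53834 +0.80112]
t = (0.2181, 0.2595, 0.7667) m
M0: Pc = R·M0+t = (+0.15679, +0.34094, +0.78705); u = 477.7·(+0.15679)/0.78705 + 314.9 = 410.0657, v = 464.5·(+0.34094)/0.78705 + 226.9 = 428.1140
M1: Pc = R·M1+t = (+0.29300, +0.30120, +0.82549); u = 477.7·(+0.29300)/0.82549 + 314.9 = 484.4544, v = 464.5·(+0.30120)/0.82549 + 226.9 = 396.3822
M2: Pc = R·M2+t = (+0.27941, +0.17806, +0.74635); u = 477.7·(+0.27941)/0.74635 + 314.9 = 493.7335, v = 464.5·(+0.17806)/0.74635 + 226.9 = 337.7196
M3: Pc = R·M3+t = (+0.14320, +0.21780, +0.70791); u = 477.7·(+0.14320)/0.70791 + 314.9 = 411.5328, v = 464.5·(+0.21780)/0.70791 + 226.9 = 369.8131

c0=(410.07, 428.11) c1=(484.45, 396.38) c2=(493.73, 337.72) c3=(411.53, 369.81)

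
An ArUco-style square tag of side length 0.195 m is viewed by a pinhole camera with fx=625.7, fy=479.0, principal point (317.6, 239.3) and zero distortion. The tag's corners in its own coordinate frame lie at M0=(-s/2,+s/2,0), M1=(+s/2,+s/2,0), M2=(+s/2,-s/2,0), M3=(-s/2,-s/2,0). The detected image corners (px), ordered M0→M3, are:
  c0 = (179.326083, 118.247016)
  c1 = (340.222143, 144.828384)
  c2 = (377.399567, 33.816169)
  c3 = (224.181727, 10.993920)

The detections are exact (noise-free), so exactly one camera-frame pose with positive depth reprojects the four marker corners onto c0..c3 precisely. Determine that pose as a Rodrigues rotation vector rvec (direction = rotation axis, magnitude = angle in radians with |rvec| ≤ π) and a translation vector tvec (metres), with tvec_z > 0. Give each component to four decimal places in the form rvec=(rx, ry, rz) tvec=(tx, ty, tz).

rvec=(-0.2214, 0.0600, 0.2377) tvec=(-0.0451, -0.2568, 0.7503)

Intrinsics K: fx=625.7, fy=479.0, cx=317.6, cy=239.3
Marker side s = 0.195 m; corners in marker frame (Z=0):
  M0 = (-0.0975, +0.0975, 0)
  M1 = (+0.0975, +0.0975, 0)
  M2 = (+0.0975, -0.0975, 0)
  M3 = (-0.0975, -0.0975, 0)
Detected image corners:
  c0 = (179.326083, 118.247016) px
  c1 = (340.222143, 144.828384) px
  c2 = (377.399567, 33.816169) px
  c3 = (224.181727, 10.993920) px
Planar DLT: solve 8×8 A·h = b for H (H[2,2]=1):
  H  [+773.15306 -289.11394 +279.97605]
  H  [+117.69905 +537.97530 +75.34394]
  H  [-0.11320 -0.28027 +1.00000]
B = K⁻¹H; ‖b₁‖=1.332798, ‖b₂‖=1.332798; λ = 2/(‖b₁‖+‖b₂‖) = 0.750301, sign → tz>0 ⇒ λ=+0.750301
r₁ = λ·B[:,0] = (+0.97023,+0.22680,-0.08494); r₂ = λ·B[:,1] = (-0.23995,+0.94774,-0.21029)
r₃ = r₁×r₂ = (+0.03281,+0.22441,+0.97394); SVD([r₁ r₂ r₃]) → R = UVᵀ:
  R  [+0.97023 -0.23995 +0.03281]
  R  [+0.22680 +0.94774 +0.22441]
  R  [-0.08494 -0.21029 +0.97394]
t = (-0.04512, -0.25682, +0.75030) m
tr R = 2.891910; θ = arccos((tr R − 1)/2) = 0.330269 rad = 18.923°
axis k = ((R−Rᵀ)₃₂, (R−Rᵀ)₁₃, (R−Rᵀ)₂₁) / (2 sinθ) = (-0.670215, +0.181536, +0.719622)
rvec = θ·k = (-0.221351, +0.059956, +0.237669)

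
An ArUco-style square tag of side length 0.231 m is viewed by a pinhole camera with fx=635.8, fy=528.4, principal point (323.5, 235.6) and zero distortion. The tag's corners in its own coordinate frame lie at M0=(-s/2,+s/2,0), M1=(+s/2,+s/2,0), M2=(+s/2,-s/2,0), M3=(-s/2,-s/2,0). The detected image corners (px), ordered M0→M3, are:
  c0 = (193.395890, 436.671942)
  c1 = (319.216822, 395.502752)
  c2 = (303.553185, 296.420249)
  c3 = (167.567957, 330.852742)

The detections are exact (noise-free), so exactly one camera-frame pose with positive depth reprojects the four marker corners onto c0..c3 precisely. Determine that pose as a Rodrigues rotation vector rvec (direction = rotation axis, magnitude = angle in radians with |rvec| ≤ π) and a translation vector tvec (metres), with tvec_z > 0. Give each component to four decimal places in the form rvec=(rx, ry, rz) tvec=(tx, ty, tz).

rvec=(0.2627, -0.4508, -0.1781) tvec=(-0.1228, 0.2585, 1.0503)

Intrinsics K: fx=635.8, fy=528.4, cx=323.5, cy=235.6
Marker side s = 0.231 m; corners in marker frame (Z=0):
  M0 = (-0.1155, +0.1155, 0)
  M1 = (+0.1155, +0.1155, 0)
  M2 = (+0.1155, -0.1155, 0)
  M3 = (-0.1155, -0.1155, 0)
Detected image corners:
  c0 = (193.395890, 436.671942) px
  c1 = (319.216822, 395.502752) px
  c2 = (303.553185, 296.420249) px
  c3 = (167.567957, 330.852742) px
Planar DLT: solve 8×8 A·h = b for H (H[2,2]=1):
  H  [+660.93653 +156.44596 +249.18166]
  H  [-23.22946 +543.17733 +365.64579]
  H  [+0.38610 +0.27495 +1.00000]
B = K⁻¹H; ‖b₁‖=0.952140, ‖b₂‖=0.952140; λ = 2/(‖b₁‖+‖b₂‖) = 1.050266, sign → tz>0 ⇒ λ=+1.050266
r₁ = λ·B[:,0] = (+0.88546,-0.22698,+0.40551); r₂ = λ·B[:,1] = (+0.11150,+0.95088,+0.28877)
r₃ = r₁×r₂ = (-0.45114,-0.21048,+0.86728); SVD([r₁ r₂ r₃]) → R = UVᵀ:
  R  [+0.88546 +0.11150 -0.45114]
  R  [-0.22698 +0.95088 -0.21048]
  R  [+0.40551 +0.28877 +0.86728]
t = (-0.12277, +0.25848, +1.05027) m
tr R = 2.703628; θ = arccos((tr R − 1)/2) = 0.551358 rad = 31.590°
axis k = ((R−Rᵀ)₃₂, (R−Rᵀ)₁₃, (R−Rᵀ)₂₁) / (2 sinθ) = (+0.476518, -0.817651, -0.323074)
rvec = θ·k = (+0.262732, -0.450819, -0.178129)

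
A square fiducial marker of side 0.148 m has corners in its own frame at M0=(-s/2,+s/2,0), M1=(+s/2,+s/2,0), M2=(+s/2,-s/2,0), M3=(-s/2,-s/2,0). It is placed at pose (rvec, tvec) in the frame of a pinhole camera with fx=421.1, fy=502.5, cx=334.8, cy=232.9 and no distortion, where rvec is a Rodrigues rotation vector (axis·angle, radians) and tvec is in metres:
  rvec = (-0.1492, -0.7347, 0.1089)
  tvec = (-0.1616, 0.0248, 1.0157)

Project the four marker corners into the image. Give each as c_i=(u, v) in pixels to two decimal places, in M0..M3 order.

Intrinsics K: fx=421.1, fy=502.5, cx=334.8, cy=232.9
Marker side s = 0.148 m; corners in marker frame (Z=0):
  M0 = (-0.0740, +0.0740, 0)
  M1 = (+0.0740, +0.0740, 0)
  M2 = (+0.0740, -0.0740, 0)
  M3 = (-0.0740, -0.0740, 0)
rvec = (-0.1492, -0.7347, 0.1089), |rvec| = θ = 0.75756 rad = 43.405°
Rodrigues: sinθ=0.68715, 1−cosθ=0.27349; R = I + sinθ·[k]× + (1−cosθ)·[k]×²:
    [+0.73712 -0.04654 -0.67416]
    [+0.15102 +0.98374 +0.09721]
    [+0.65867 -0.17346 +0.73216]
t = (-0.1616, 0.0248, 1.0157) m
M0: Pc = R·M0+t = (-0.21959, +0.08642, +0.95412); u = 421.1·(-0.21959)/0.95412 + 334.8 = 237.8840, v = 502.5·(+0.08642)/0.95412 + 232.9 = 278.4150
M1: Pc = R·M1+t = (-0.11050, +0.10877, +1.05161); u = 421.1·(-0.11050)/1.05161 + 334.8 = 290.5530, v = 502.5·(+0.10877)/1.05161 + 232.9 = 284.8757
M2: Pc = R·M2+t = (-0.10361, -0.03682, +1.07728); u = 421.1·(-0.10361)/1.07728 + 334.8 = 294.3000, v = 502.5·(-0.03682)/1.07728 + 232.9 = 215.7244
M3: Pc = R·M3+t = (-0.21270, -0.05917, +0.97979); u = 421.1·(-0.21270)/0.97979 + 334.8 = 243.3837, v = 502.5·(-0.05917)/0.97979 + 232.9 = 202.5529

c0=(237.88, 278.42) c1=(290.55, 284.88) c2=(294.30, 215.72) c3=(243.38, 202.55)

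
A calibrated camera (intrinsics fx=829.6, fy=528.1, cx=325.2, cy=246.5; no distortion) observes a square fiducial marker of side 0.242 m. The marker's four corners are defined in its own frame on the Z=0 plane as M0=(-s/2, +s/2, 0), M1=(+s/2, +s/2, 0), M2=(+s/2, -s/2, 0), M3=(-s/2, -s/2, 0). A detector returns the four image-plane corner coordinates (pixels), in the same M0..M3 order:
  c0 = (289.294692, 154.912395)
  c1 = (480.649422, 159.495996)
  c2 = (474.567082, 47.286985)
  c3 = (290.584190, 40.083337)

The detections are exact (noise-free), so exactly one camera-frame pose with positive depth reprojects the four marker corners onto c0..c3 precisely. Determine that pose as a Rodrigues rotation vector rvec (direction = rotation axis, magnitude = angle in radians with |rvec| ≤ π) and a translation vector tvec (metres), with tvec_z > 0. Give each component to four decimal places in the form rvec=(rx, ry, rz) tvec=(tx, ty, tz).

rvec=(-0.1734, -0.1112, 0.0090) tvec=(0.0760, -0.2940, 1.0553)

Intrinsics K: fx=829.6, fy=528.1, cx=325.2, cy=246.5
Marker side s = 0.242 m; corners in marker frame (Z=0):
  M0 = (-0.1210, +0.1210, 0)
  M1 = (+0.1210, +0.1210, 0)
  M2 = (+0.1210, -0.1210, 0)
  M3 = (-0.1210, -0.1210, 0)
Detected image corners:
  c0 = (289.294692, 154.912395) px
  c1 = (480.649422, 159.495996) px
  c2 = (474.567082, 47.286985) px
  c3 = (290.584190, 40.083337) px
Planar DLT: solve 8×8 A·h = b for H (H[2,2]=1):
  H  [+815.05155 -52.70866 +384.92944]
  H  [+34.89409 +452.58162 +99.35782]
  H  [+0.10387 -0.16364 +1.00000]
B = K⁻¹H; ‖b₁‖=0.947621, ‖b₂‖=0.947621; λ = 2/(‖b₁‖+‖b₂‖) = 1.055274, sign → tz>0 ⇒ λ=+1.055274
r₁ = λ·B[:,0] = (+0.99380,+0.01856,+0.10961); r₂ = λ·B[:,1] = (+0.00065,+0.98498,-0.17269)
r₃ = r₁×r₂ = (-0.11117,+0.17169,+0.97886); SVD([r₁ r₂ r₃]) → R = UVᵀ:
  R  [+0.99380 +0.00065 -0.11117]
  R  [+0.01856 +0.98498 +0.17169]
  R  [+0.10961 -0.17269 +0.97886]
t = (+0.07598, -0.29403, +1.05527) m
tr R = 2.957636; θ = arccos((tr R − 1)/2) = 0.206191 rad = 11.814°
axis k = ((R−Rᵀ)₃₂, (R−Rᵀ)₁₃, (R−Rᵀ)₂₁) / (2 sinθ) = (-0.841048, -0.539188, +0.043758)
rvec = θ·k = (-0.173417, -0.111176, +0.009023)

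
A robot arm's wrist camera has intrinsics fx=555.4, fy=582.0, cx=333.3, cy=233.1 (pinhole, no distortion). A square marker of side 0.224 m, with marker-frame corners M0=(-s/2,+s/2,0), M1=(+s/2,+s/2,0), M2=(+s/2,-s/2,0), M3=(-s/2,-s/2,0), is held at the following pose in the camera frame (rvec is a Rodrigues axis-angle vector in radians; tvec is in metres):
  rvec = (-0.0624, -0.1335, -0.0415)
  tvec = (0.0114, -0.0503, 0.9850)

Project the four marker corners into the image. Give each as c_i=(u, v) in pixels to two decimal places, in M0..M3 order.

c0=(278.87, 272.70) c1=(404.53, 266.62) c2=(397.97, 137.04) c3=(273.81, 139.05)

Intrinsics K: fx=555.4, fy=582.0, cx=333.3, cy=233.1
Marker side s = 0.224 m; corners in marker frame (Z=0):
  M0 = (-0.1120, +0.1120, 0)
  M1 = (+0.1120, +0.1120, 0)
  M2 = (+0.1120, -0.1120, 0)
  M3 = (-0.1120, -0.1120, 0)
rvec = (-0.0624, -0.1335, -0.0415), |rvec| = θ = 0.15310 rad = 8.772°
Rodrigues: sinθ=0.15250, 1−cosθ=0.01170; R = I + sinθ·[k]× + (1−cosθ)·[k]×²:
    [+0.99025 +0.04550 -0.13169]
    [-0.03718 +0.99720 +0.06492]
    [+0.13427 -0.05939 +0.98916]
t = (0.0114, -0.0503, 0.9850) m
M0: Pc = R·M0+t = (-0.09441, +0.06555, +0.96331); u = 555.4·(-0.09441)/0.96331 + 333.3 = 278.8663, v = 582.0·(+0.06555)/0.96331 + 233.1 = 272.7034
M1: Pc = R·M1+t = (+0.12740, +0.05722, +0.99339); u = 555.4·(+0.12740)/0.99339 + 333.3 = 404.5308, v = 582.0·(+0.05722)/0.99339 + 233.1 = 266.6248
M2: Pc = R·M2+t = (+0.11721, -0.16615, +1.00669); u = 555.4·(+0.11721)/1.00669 + 333.3 = 397.9670, v = 582.0·(-0.16615)/1.00669 + 233.1 = 137.0431
M3: Pc = R·M3+t = (-0.10460, -0.15782, +0.97661); u = 555.4·(-0.10460)/0.97661 + 333.3 = 273.8122, v = 582.0·(-0.15782)/0.97661 + 233.1 = 139.0481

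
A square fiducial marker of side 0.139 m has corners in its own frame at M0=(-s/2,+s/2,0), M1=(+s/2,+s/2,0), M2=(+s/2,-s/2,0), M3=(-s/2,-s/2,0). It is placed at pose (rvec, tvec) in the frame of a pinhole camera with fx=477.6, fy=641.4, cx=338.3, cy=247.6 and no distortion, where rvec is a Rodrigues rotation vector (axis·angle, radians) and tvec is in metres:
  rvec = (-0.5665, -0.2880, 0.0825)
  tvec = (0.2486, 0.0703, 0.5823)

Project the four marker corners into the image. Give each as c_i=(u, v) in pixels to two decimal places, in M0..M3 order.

c0=(503.25, 391.00) c1=(606.24, 406.98) c2=(574.47, 270.39) c3=(482.50, 248.64)

Intrinsics K: fx=477.6, fy=641.4, cx=338.3, cy=247.6
Marker side s = 0.139 m; corners in marker frame (Z=0):
  M0 = (-0.0695, +0.0695, 0)
  M1 = (+0.0695, +0.0695, 0)
  M2 = (+0.0695, -0.0695, 0)
  M3 = (-0.0695, -0.0695, 0)
rvec = (-0.5665, -0.2880, 0.0825), |rvec| = θ = 0.64084 rad = 36.717°
Rodrigues: sinθ=0.59787, 1−cosθ=0.19840; R = I + sinθ·[k]× + (1−cosθ)·[k]×²:
    [+0.95664 +0.00185 -0.29127]
    [+0.15579 +0.84167 +0.51704]
    [+0.24611 -0.53999 +0.80488]
t = (0.2486, 0.0703, 0.5823) m
M0: Pc = R·M0+t = (+0.18224, +0.11797, +0.52767); u = 477.6·(+0.18224)/0.52767 + 338.3 = 503.2509, v = 641.4·(+0.11797)/0.52767 + 247.6 = 390.9956
M1: Pc = R·M1+t = (+0.31522, +0.13962, +0.56188); u = 477.6·(+0.31522)/0.56188 + 338.3 = 606.2365, v = 641.4·(+0.13962)/0.56188 + 247.6 = 406.9849
M2: Pc = R·M2+t = (+0.31496, +0.02263, +0.63693); u = 477.6·(+0.31496)/0.63693 + 338.3 = 574.4685, v = 641.4·(+0.02263)/0.63693 + 247.6 = 270.3902
M3: Pc = R·M3+t = (+0.18198, +0.00098, +0.60272); u = 477.6·(+0.18198)/0.60272 + 338.3 = 482.5049, v = 641.4·(+0.00098)/0.60272 + 247.6 = 248.6394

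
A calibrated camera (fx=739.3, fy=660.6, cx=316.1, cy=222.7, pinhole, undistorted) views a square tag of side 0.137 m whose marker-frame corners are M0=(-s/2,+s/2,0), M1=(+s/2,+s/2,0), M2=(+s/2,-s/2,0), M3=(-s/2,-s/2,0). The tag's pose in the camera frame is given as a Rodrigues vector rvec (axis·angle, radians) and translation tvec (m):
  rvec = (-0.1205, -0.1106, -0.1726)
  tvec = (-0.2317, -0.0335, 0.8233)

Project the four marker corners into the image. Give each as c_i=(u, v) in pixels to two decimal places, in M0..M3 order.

Intrinsics K: fx=739.3, fy=660.6, cx=316.1, cy=222.7
Marker side s = 0.137 m; corners in marker frame (Z=0):
  M0 = (-0.0685, +0.0685, 0)
  M1 = (+0.0685, +0.0685, 0)
  M2 = (+0.0685, -0.0685, 0)
  M3 = (-0.0685, -0.0685, 0)
rvec = (-0.1205, -0.1106, -0.1726), |rvec| = θ = 0.23779 rad = 13.624°
Rodrigues: sinθ=0.23555, 1−cosθ=0.02814; R = I + sinθ·[k]× + (1−cosθ)·[k]×²:
    [+0.97909 +0.17761 -0.09921]
    [-0.16435 +0.97795 +0.12887]
    [+0.11991 -0.10987 +0.98669]
t = (-0.2317, -0.0335, 0.8233) m
M0: Pc = R·M0+t = (-0.28660, +0.04475, +0.80756); u = 739.3·(-0.28660)/0.80756 + 316.1 = 53.7242, v = 660.6·(+0.04475)/0.80756 + 222.7 = 259.3041
M1: Pc = R·M1+t = (-0.15247, +0.02223, +0.82399); u = 739.3·(-0.15247)/0.82399 + 316.1 = 179.3040, v = 660.6·(+0.02223)/0.82399 + 222.7 = 240.5235
M2: Pc = R·M2+t = (-0.17680, -0.11175, +0.83904); u = 739.3·(-0.17680)/0.83904 + 316.1 = 160.3179, v = 660.6·(-0.11175)/0.83904 + 222.7 = 134.7183
M3: Pc = R·M3+t = (-0.31093, -0.08923, +0.82261); u = 739.3·(-0.31093)/0.82261 + 316.1 = 36.6568, v = 660.6·(-0.08923)/0.82261 + 222.7 = 151.0422

c0=(53.72, 259.30) c1=(179.30, 240.52) c2=(160.32, 134.72) c3=(36.66, 151.04)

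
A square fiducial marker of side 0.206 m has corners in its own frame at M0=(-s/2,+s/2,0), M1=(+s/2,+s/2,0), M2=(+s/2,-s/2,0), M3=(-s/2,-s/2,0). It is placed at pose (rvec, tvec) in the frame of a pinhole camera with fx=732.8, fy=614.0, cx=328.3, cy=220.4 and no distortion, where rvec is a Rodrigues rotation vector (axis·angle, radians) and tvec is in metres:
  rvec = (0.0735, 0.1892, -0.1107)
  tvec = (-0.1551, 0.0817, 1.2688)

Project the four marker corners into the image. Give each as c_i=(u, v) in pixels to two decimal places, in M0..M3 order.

c0=(190.44, 312.57) c1=(303.46, 305.11) c2=(289.04, 205.09) c3=(175.32, 215.70)

Intrinsics K: fx=732.8, fy=614.0, cx=328.3, cy=220.4
Marker side s = 0.206 m; corners in marker frame (Z=0):
  M0 = (-0.1030, +0.1030, 0)
  M1 = (+0.1030, +0.1030, 0)
  M2 = (+0.1030, -0.1030, 0)
  M3 = (-0.1030, -0.1030, 0)
rvec = (0.0735, 0.1892, -0.1107), |rvec| = θ = 0.23120 rad = 13.247°
Rodrigues: sinθ=0.22915, 1−cosθ=0.02661; R = I + sinθ·[k]× + (1−cosθ)·[k]×²:
    [+0.97608 +0.11664 +0.18347]
    [-0.10279 +0.99121 -0.08327]
    [-0.19157 +0.06242 +0.97949]
t = (-0.1551, 0.0817, 1.2688) m
M0: Pc = R·M0+t = (-0.24362, +0.19438, +1.29496); u = 732.8·(-0.24362)/1.29496 + 328.3 = 190.4374, v = 614.0·(+0.19438)/1.29496 + 220.4 = 312.5656
M1: Pc = R·M1+t = (-0.04255, +0.17321, +1.25550); u = 732.8·(-0.04255)/1.25550 + 328.3 = 303.4648, v = 614.0·(+0.17321)/1.25550 + 220.4 = 305.1067
M2: Pc = R·M2+t = (-0.06658, -0.03098, +1.24264); u = 732.8·(-0.06658)/1.24264 + 328.3 = 289.0385, v = 614.0·(-0.03098)/1.24264 + 220.4 = 205.0912
M3: Pc = R·M3+t = (-0.26765, -0.00981, +1.28210); u = 732.8·(-0.26765)/1.28210 + 328.3 = 175.3215, v = 614.0·(-0.00981)/1.28210 + 220.4 = 215.7035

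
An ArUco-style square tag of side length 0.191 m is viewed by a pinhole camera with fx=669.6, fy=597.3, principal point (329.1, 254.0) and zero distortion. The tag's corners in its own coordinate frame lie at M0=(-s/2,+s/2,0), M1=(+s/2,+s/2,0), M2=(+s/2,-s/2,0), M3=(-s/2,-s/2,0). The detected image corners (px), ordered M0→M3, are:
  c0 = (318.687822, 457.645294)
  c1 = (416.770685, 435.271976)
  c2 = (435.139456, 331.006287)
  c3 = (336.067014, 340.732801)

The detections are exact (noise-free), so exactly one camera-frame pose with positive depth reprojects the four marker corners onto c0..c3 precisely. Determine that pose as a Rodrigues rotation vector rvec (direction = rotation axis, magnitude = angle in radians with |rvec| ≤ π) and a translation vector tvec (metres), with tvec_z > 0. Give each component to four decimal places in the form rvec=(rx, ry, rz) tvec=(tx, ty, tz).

Intrinsics K: fx=669.6, fy=597.3, cx=329.1, cy=254.0
Marker side s = 0.191 m; corners in marker frame (Z=0):
  M0 = (-0.0955, +0.0955, 0)
  M1 = (+0.0955, +0.0955, 0)
  M2 = (+0.0955, -0.0955, 0)
  M3 = (-0.0955, -0.0955, 0)
Detected image corners:
  c0 = (318.687822, 457.645294) px
  c1 = (416.770685, 435.271976) px
  c2 = (435.139456, 331.006287) px
  c3 = (336.067014, 340.732801) px
Planar DLT: solve 8×8 A·h = b for H (H[2,2]=1):
  H  [+750.64177 -31.40647 +379.45636]
  H  [+159.04374 +641.75919 +391.56063]
  H  [+0.62275 +0.16547 +1.00000]
B = K⁻¹H; ‖b₁‖=1.025658, ‖b₂‖=1.025658; λ = 2/(‖b₁‖+‖b₂‖) = 0.974984, sign → tz>0 ⇒ λ=+0.974984
r₁ = λ·B[:,0] = (+0.79457,+0.00141,+0.60717); r₂ = λ·B[:,1] = (-0.12502,+0.97895,+0.16133)
r₃ = r₁×r₂ = (-0.59416,-0.20410,+0.77802); SVD([r₁ r₂ r₃]) → R = UVᵀ:
  R  [+0.79457 -0.12502 -0.59416]
  R  [+0.00141 +0.97895 -0.20410]
  R  [+0.60717 +0.16133 +0.77802]
t = (+0.07332, +0.22454, +0.97498) m
tr R = 2.551536; θ = arccos((tr R − 1)/2) = 0.682865 rad = 39.125°
axis k = ((R−Rᵀ)₃₂, (R−Rᵀ)₁₃, (R−Rᵀ)₂₁) / (2 sinθ) = (+0.289562, -0.951902, +0.100184)
rvec = θ·k = (+0.197732, -0.650021, +0.068412)

rvec=(0.1977, -0.6500, 0.0684) tvec=(0.0733, 0.2245, 0.9750)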